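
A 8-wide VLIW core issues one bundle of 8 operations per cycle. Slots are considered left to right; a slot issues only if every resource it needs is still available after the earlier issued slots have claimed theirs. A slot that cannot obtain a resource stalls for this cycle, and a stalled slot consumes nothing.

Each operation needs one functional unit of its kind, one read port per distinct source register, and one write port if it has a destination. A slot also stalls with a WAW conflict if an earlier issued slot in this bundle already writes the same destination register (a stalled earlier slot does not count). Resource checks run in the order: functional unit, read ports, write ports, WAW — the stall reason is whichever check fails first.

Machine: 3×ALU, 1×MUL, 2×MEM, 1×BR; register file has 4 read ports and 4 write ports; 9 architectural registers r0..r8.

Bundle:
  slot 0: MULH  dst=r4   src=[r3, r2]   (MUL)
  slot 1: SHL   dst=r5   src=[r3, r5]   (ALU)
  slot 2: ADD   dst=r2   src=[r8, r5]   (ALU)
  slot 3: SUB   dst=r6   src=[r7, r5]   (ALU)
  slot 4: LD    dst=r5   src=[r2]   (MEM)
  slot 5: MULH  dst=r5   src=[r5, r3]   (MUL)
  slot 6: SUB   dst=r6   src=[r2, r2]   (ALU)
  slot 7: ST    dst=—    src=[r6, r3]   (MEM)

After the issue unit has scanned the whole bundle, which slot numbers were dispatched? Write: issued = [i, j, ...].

issued = [0, 1]

#0 MUL src=r3,r2 dispatched  <A:3 Mu:0 Ld:2 B:1 rd:2 wr:3>
#1 ALU src=r3,r5 dispatched  <A:2 Mu:0 Ld:2 B:1 rd:0 wr:2>
#2 ALU src=r8,r5 held:RD_PORT  <A:2 Mu:0 Ld:2 B:1 rd:0 wr:2>
#3 ALU src=r7,r5 held:RD_PORT  <A:2 Mu:0 Ld:2 B:1 rd:0 wr:2>
#4 MEM src=r2 held:RD_PORT  <A:2 Mu:0 Ld:2 B:1 rd:0 wr:2>
#5 MUL src=r5,r3 held:FU  <A:2 Mu:0 Ld:2 B:1 rd:0 wr:2>
#6 ALU src=r2,r2 held:RD_PORT  <A:2 Mu:0 Ld:2 B:1 rd:0 wr:2>
#7 MEM src=r6,r3 held:RD_PORT  <A:2 Mu:0 Ld:2 B:1 rd:0 wr:2>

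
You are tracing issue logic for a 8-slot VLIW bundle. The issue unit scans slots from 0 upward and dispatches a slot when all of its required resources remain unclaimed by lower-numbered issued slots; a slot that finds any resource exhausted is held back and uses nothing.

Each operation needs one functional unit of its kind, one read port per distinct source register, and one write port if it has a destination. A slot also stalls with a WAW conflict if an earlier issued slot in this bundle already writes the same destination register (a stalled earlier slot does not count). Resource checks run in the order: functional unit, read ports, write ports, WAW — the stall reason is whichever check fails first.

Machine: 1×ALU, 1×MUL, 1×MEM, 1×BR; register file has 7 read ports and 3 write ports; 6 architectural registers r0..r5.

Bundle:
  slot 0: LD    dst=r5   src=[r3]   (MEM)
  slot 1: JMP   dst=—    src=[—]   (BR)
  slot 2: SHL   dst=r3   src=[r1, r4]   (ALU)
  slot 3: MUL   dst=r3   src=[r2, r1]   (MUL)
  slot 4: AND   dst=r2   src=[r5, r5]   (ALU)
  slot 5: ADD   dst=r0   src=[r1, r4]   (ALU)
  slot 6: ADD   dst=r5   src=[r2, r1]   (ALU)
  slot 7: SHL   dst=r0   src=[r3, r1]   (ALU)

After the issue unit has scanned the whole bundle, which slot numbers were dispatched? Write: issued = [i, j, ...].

issued = [0, 1, 2]

(0) want 1×MEM +1rd +1wr — yes → AL1|MU1|ME0|BR1|rd6|wr2
(1) want 1×BR +0rd +0wr — yes → AL1|MU1|ME0|BR0|rd6|wr2
(2) want 1×ALU +2rd +1wr — yes → AL0|MU1|ME0|BR0|rd4|wr1
(3) want 1×MUL +2rd +1wr — WAW → AL0|MU1|ME0|BR0|rd4|wr1
(4) want 1×ALU +1rd +1wr — FU → AL0|MU1|ME0|BR0|rd4|wr1
(5) want 1×ALU +2rd +1wr — FU → AL0|MU1|ME0|BR0|rd4|wr1
(6) want 1×ALU +2rd +1wr — FU → AL0|MU1|ME0|BR0|rd4|wr1
(7) want 1×ALU +2rd +1wr — FU → AL0|MU1|ME0|BR0|rd4|wr1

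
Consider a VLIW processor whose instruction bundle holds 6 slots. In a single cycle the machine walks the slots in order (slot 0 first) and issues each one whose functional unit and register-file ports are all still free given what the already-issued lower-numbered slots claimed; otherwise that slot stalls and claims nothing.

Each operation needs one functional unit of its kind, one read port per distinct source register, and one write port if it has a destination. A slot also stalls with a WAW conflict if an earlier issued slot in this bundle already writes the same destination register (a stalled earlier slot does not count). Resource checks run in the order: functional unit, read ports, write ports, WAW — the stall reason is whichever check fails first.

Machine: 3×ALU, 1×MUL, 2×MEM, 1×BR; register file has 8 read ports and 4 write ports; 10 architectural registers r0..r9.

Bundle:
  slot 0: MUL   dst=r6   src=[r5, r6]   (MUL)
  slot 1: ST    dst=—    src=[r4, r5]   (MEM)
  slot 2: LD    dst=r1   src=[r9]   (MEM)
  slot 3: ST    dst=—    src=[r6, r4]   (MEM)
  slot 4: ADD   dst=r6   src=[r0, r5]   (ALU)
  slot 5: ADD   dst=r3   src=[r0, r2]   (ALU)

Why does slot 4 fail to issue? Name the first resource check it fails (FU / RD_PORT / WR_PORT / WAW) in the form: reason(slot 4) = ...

reason(slot 4) = WAW

slot 0 (MUL): ISSUE — free A3,Mu0,Ld2,B1 rp6 wp3
slot 1 (MEM): ISSUE — free A3,Mu0,Ld1,B1 rp4 wp3
slot 2 (MEM): ISSUE — free A3,Mu0,Ld0,B1 rp3 wp2
slot 3 (MEM): stall FU — free A3,Mu0,Ld0,B1 rp3 wp2
slot 4 (ALU): stall WAW — free A3,Mu0,Ld0,B1 rp3 wp2
slot 5 (ALU): ISSUE — free A2,Mu0,Ld0,B1 rp1 wp1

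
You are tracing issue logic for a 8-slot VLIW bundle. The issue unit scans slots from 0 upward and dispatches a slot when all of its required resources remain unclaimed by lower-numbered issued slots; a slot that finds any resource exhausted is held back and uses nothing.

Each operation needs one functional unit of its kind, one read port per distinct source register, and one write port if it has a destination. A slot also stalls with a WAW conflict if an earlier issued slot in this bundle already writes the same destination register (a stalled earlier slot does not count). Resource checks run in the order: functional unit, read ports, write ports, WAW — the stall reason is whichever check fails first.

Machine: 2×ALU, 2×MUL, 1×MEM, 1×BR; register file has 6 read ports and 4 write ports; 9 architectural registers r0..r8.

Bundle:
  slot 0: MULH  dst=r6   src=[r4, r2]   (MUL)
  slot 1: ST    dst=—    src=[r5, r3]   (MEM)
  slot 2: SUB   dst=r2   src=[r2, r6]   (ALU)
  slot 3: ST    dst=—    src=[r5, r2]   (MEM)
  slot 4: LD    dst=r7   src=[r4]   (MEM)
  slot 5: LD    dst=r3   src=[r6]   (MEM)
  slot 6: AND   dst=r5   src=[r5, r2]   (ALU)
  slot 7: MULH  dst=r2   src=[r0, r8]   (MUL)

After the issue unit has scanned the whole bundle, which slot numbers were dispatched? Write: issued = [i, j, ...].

issued = [0, 1, 2]

slot 0 (MUL): ISSUE — free A2,Mu1,Ld1,B1 rp4 wp3
slot 1 (MEM): ISSUE — free A2,Mu1,Ld0,B1 rp2 wp3
slot 2 (ALU): ISSUE — free A1,Mu1,Ld0,B1 rp0 wp2
slot 3 (MEM): stall FU — free A1,Mu1,Ld0,B1 rp0 wp2
slot 4 (MEM): stall FU — free A1,Mu1,Ld0,B1 rp0 wp2
slot 5 (MEM): stall FU — free A1,Mu1,Ld0,B1 rp0 wp2
slot 6 (ALU): stall RD_PORT — free A1,Mu1,Ld0,B1 rp0 wp2
slot 7 (MUL): stall RD_PORT — free A1,Mu1,Ld0,B1 rp0 wp2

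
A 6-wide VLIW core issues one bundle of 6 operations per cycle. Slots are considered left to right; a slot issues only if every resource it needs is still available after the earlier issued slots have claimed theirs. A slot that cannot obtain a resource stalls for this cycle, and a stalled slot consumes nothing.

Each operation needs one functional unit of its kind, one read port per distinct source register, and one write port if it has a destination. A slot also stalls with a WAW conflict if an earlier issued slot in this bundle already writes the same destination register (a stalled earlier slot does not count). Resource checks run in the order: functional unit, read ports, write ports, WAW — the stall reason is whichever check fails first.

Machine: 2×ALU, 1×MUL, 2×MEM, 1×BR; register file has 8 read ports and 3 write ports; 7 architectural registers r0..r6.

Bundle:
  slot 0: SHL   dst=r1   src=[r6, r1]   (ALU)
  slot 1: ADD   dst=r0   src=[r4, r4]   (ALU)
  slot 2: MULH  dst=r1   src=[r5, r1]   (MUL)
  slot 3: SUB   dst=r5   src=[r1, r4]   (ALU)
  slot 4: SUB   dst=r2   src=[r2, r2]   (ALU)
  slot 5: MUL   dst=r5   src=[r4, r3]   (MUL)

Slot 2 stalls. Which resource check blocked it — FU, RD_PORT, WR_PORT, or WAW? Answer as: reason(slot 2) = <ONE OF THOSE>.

  0. ALU→r1 ⇒ go  {1A/1Mu/2Ld/1B | 6r 2w}
  1. ALU→r0 ⇒ go  {0A/1Mu/2Ld/1B | 5r 1w}
  2. MUL→r1 ⇒ no(WAW)  {0A/1Mu/2Ld/1B | 5r 1w}
  3. ALU→r5 ⇒ no(FU)  {0A/1Mu/2Ld/1B | 5r 1w}
  4. ALU→r2 ⇒ no(FU)  {0A/1Mu/2Ld/1B | 5r 1w}
  5. MUL→r5 ⇒ go  {0A/0Mu/2Ld/1B | 3r 0w}

reason(slot 2) = WAW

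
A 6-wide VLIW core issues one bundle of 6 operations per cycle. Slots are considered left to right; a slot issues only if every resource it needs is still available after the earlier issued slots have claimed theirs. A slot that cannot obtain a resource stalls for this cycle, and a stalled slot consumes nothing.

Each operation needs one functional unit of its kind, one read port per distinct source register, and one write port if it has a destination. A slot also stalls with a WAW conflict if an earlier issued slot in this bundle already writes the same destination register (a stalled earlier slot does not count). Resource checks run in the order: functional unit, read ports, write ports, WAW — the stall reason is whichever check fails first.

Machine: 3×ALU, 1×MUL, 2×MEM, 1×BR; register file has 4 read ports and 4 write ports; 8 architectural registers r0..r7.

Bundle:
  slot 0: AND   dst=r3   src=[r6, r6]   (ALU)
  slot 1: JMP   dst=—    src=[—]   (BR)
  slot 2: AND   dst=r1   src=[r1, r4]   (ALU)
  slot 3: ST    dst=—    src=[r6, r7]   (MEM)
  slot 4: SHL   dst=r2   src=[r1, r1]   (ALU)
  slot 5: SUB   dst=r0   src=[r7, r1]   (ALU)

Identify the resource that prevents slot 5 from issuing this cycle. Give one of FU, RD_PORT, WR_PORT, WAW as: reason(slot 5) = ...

slot 0 (ALU): ISSUE — free A2,Mu1,Ld2,B1 rp3 wp3
slot 1 (BR): ISSUE — free A2,Mu1,Ld2,B0 rp3 wp3
slot 2 (ALU): ISSUE — free A1,Mu1,Ld2,B0 rp1 wp2
slot 3 (MEM): stall RD_PORT — free A1,Mu1,Ld2,B0 rp1 wp2
slot 4 (ALU): ISSUE — free A0,Mu1,Ld2,B0 rp0 wp1
slot 5 (ALU): stall FU — free A0,Mu1,Ld2,B0 rp0 wp1

reason(slot 5) = FU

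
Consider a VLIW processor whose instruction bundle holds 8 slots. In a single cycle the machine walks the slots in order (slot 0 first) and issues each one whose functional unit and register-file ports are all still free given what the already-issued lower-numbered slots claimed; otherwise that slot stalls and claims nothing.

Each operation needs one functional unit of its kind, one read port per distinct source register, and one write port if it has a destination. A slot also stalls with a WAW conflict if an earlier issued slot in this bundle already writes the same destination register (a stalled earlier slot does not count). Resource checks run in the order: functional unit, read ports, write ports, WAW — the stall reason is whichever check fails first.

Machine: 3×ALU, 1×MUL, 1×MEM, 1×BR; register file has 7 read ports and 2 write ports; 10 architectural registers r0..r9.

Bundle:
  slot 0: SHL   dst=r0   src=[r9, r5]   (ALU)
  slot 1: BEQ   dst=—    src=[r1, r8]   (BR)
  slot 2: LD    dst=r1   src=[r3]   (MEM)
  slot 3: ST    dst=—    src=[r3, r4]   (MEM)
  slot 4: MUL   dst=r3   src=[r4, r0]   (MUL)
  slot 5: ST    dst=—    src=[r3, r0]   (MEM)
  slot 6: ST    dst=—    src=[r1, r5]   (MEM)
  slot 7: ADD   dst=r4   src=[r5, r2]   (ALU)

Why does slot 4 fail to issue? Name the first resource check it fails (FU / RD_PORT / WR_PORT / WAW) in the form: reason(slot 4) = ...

(0) want 1×ALU +2rd +1wr — yes → AL2|MU1|ME1|BR1|rd5|wr1
(1) want 1×BR +2rd +0wr — yes → AL2|MU1|ME1|BR0|rd3|wr1
(2) want 1×MEM +1rd +1wr — yes → AL2|MU1|ME0|BR0|rd2|wr0
(3) want 1×MEM +2rd +0wr — FU → AL2|MU1|ME0|BR0|rd2|wr0
(4) want 1×MUL +2rd +1wr — WR_PORT → AL2|MU1|ME0|BR0|rd2|wr0
(5) want 1×MEM +2rd +0wr — FU → AL2|MU1|ME0|BR0|rd2|wr0
(6) want 1×MEM +2rd +0wr — FU → AL2|MU1|ME0|BR0|rd2|wr0
(7) want 1×ALU +2rd +1wr — WR_PORT → AL2|MU1|ME0|BR0|rd2|wr0

reason(slot 4) = WR_PORT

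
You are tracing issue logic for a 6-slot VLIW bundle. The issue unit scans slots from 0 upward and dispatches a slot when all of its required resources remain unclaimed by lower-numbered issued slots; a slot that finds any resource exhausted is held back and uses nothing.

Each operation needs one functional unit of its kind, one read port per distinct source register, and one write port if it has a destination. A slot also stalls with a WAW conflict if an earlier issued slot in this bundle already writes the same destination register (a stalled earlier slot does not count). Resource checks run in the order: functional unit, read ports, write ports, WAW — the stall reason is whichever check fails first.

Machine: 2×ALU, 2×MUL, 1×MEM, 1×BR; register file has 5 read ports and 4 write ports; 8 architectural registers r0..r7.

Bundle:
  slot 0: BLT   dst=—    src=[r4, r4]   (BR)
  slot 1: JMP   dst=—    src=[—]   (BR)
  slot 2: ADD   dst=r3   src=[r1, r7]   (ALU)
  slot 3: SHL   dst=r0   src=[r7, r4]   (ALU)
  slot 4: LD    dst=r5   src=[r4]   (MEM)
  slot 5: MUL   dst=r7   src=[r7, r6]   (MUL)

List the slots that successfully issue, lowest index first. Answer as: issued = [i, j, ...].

issued = [0, 2, 3]

slot 0 (BR): ISSUE — free A2,Mu2,Ld1,B0 rp4 wp4
slot 1 (BR): stall FU — free A2,Mu2,Ld1,B0 rp4 wp4
slot 2 (ALU): ISSUE — free A1,Mu2,Ld1,B0 rp2 wp3
slot 3 (ALU): ISSUE — free A0,Mu2,Ld1,B0 rp0 wp2
slot 4 (MEM): stall RD_PORT — free A0,Mu2,Ld1,B0 rp0 wp2
slot 5 (MUL): stall RD_PORT — free A0,Mu2,Ld1,B0 rp0 wp2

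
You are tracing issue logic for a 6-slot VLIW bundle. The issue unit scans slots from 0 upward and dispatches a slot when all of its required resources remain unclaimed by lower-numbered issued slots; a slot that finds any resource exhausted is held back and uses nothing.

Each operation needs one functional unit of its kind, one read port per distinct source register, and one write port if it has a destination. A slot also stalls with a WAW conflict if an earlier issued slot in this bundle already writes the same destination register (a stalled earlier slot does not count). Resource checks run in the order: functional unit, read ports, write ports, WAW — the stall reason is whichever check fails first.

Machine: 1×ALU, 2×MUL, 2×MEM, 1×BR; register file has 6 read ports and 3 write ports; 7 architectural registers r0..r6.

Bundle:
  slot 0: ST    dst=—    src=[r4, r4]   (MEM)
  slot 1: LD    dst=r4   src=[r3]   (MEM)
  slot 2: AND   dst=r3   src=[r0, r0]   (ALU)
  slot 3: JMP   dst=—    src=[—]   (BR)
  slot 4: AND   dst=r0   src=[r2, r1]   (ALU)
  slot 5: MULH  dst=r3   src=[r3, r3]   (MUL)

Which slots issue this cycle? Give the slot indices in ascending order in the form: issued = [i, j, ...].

(0) want 1×MEM +1rd +0wr — yes → AL1|MU2|ME1|BR1|rd5|wr3
(1) want 1×MEM +1rd +1wr — yes → AL1|MU2|ME0|BR1|rd4|wr2
(2) want 1×ALU +1rd +1wr — yes → AL0|MU2|ME0|BR1|rd3|wr1
(3) want 1×BR +0rd +0wr — yes → AL0|MU2|ME0|BR0|rd3|wr1
(4) want 1×ALU +2rd +1wr — FU → AL0|MU2|ME0|BR0|rd3|wr1
(5) want 1×MUL +1rd +1wr — WAW → AL0|MU2|ME0|BR0|rd3|wr1

issued = [0, 1, 2, 3]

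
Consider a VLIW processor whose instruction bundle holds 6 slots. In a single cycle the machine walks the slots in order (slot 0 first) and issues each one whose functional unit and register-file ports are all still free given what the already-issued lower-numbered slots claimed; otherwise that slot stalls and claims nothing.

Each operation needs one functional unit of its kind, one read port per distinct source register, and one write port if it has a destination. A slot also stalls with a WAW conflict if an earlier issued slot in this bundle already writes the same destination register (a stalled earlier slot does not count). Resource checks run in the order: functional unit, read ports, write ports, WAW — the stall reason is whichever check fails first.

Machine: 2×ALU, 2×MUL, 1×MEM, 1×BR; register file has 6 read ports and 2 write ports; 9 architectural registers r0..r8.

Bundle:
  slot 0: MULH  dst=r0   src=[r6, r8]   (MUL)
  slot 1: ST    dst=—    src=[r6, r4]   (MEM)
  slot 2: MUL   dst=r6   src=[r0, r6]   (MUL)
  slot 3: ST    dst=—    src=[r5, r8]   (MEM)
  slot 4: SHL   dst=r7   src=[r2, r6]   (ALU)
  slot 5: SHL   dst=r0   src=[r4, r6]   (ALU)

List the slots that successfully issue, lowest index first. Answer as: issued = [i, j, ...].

issued = [0, 1, 2]

slot 0 (MUL): ISSUE — free A2,Mu1,Ld1,B1 rp4 wp1
slot 1 (MEM): ISSUE — free A2,Mu1,Ld0,B1 rp2 wp1
slot 2 (MUL): ISSUE — free A2,Mu0,Ld0,B1 rp0 wp0
slot 3 (MEM): stall FU — free A2,Mu0,Ld0,B1 rp0 wp0
slot 4 (ALU): stall RD_PORT — free A2,Mu0,Ld0,B1 rp0 wp0
slot 5 (ALU): stall RD_PORT — free A2,Mu0,Ld0,B1 rp0 wp0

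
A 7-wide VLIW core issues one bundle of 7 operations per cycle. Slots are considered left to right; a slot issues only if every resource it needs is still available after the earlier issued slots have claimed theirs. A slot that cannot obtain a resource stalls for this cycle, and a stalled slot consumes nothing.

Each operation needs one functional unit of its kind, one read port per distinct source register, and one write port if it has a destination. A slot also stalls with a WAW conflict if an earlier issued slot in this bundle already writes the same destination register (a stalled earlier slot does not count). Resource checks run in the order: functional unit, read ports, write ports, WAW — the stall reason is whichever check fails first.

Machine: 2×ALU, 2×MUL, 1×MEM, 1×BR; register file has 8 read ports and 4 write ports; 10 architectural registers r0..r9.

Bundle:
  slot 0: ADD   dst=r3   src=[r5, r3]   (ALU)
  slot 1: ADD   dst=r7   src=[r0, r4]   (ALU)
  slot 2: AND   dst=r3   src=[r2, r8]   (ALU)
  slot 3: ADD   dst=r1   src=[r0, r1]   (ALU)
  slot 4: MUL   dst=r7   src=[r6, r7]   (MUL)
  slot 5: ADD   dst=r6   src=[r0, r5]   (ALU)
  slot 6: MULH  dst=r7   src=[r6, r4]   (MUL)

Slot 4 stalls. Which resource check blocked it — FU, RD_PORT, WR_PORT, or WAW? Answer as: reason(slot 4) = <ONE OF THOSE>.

reason(slot 4) = WAW

[0] ALU needs rd=2 wr=1: ok; after: ALU=1 MUL=2 MEM=1 BR=1, R=6, W=3
[1] ALU needs rd=2 wr=1: ok; after: ALU=0 MUL=2 MEM=1 BR=1, R=4, W=2
[2] ALU needs rd=2 wr=1: FU; after: ALU=0 MUL=2 MEM=1 BR=1, R=4, W=2
[3] ALU needs rd=2 wr=1: FU; after: ALU=0 MUL=2 MEM=1 BR=1, R=4, W=2
[4] MUL needs rd=2 wr=1: WAW; after: ALU=0 MUL=2 MEM=1 BR=1, R=4, W=2
[5] ALU needs rd=2 wr=1: FU; after: ALU=0 MUL=2 MEM=1 BR=1, R=4, W=2
[6] MUL needs rd=2 wr=1: WAW; after: ALU=0 MUL=2 MEM=1 BR=1, R=4, W=2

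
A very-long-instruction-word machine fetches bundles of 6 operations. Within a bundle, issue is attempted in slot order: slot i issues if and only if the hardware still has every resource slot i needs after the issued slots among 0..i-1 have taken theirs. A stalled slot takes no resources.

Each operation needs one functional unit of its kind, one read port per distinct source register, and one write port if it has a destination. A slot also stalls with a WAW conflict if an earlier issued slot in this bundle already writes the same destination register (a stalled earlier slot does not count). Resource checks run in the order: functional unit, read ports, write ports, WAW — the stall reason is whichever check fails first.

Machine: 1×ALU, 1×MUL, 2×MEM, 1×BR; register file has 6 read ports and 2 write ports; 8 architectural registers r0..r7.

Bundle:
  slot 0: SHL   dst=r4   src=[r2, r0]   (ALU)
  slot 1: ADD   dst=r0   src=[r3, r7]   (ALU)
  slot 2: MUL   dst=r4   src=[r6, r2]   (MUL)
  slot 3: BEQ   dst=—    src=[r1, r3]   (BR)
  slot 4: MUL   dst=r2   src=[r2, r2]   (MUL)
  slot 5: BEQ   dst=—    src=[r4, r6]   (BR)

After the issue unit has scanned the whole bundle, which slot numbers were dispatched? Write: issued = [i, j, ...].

  0. ALU→r4 ⇒ go  {0A/1Mu/2Ld/1B | 4r 1w}
  1. ALU→r0 ⇒ no(FU)  {0A/1Mu/2Ld/1B | 4r 1w}
  2. MUL→r4 ⇒ no(WAW)  {0A/1Mu/2Ld/1B | 4r 1w}
  3. BR ⇒ go  {0A/1Mu/2Ld/0B | 2r 1w}
  4. MUL→r2 ⇒ go  {0A/0Mu/2Ld/0B | 1r 0w}
  5. BR ⇒ no(FU)  {0A/0Mu/2Ld/0B | 1r 0w}

issued = [0, 3, 4]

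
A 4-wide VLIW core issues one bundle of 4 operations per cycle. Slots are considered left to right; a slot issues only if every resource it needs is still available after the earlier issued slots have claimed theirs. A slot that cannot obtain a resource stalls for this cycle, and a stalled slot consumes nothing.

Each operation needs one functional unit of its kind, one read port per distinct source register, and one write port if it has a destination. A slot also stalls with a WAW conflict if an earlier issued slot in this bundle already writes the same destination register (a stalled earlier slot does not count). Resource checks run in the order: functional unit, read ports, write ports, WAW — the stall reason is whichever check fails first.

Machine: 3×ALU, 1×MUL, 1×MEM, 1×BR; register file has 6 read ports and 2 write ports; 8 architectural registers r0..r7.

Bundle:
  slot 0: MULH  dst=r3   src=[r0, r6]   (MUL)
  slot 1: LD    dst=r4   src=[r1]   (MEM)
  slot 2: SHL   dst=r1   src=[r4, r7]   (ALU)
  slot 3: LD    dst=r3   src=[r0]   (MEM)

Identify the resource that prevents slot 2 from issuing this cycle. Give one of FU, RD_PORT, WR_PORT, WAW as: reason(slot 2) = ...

reason(slot 2) = WR_PORT

[0] MUL needs rd=2 wr=1: ok; after: ALU=3 MUL=0 MEM=1 BR=1, R=4, W=1
[1] MEM needs rd=1 wr=1: ok; after: ALU=3 MUL=0 MEM=0 BR=1, R=3, W=0
[2] ALU needs rd=2 wr=1: WR_PORT; after: ALU=3 MUL=0 MEM=0 BR=1, R=3, W=0
[3] MEM needs rd=1 wr=1: FU; after: ALU=3 MUL=0 MEM=0 BR=1, R=3, W=0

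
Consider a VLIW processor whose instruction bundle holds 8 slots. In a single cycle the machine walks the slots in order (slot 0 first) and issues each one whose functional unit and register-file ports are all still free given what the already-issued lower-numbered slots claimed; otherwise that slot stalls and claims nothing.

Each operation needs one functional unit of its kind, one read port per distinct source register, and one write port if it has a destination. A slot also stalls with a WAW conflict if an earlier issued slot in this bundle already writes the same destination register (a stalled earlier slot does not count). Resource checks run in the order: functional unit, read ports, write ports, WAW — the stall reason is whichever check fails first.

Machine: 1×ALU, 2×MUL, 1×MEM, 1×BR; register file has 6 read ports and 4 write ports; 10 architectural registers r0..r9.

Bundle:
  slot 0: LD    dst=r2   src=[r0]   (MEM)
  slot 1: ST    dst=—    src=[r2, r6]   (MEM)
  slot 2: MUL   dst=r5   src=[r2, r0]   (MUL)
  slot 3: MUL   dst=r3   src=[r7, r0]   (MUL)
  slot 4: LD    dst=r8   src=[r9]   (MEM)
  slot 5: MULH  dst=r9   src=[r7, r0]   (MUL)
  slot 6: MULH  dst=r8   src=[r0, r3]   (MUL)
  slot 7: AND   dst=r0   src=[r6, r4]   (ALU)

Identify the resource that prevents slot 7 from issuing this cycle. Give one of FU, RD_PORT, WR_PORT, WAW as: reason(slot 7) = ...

reason(slot 7) = RD_PORT

[0] MEM needs rd=1 wr=1: ok; after: ALU=1 MUL=2 MEM=0 BR=1, R=5, W=3
[1] MEM needs rd=2 wr=0: FU; after: ALU=1 MUL=2 MEM=0 BR=1, R=5, W=3
[2] MUL needs rd=2 wr=1: ok; after: ALU=1 MUL=1 MEM=0 BR=1, R=3, W=2
[3] MUL needs rd=2 wr=1: ok; after: ALU=1 MUL=0 MEM=0 BR=1, R=1, W=1
[4] MEM needs rd=1 wr=1: FU; after: ALU=1 MUL=0 MEM=0 BR=1, R=1, W=1
[5] MUL needs rd=2 wr=1: FU; after: ALU=1 MUL=0 MEM=0 BR=1, R=1, W=1
[6] MUL needs rd=2 wr=1: FU; after: ALU=1 MUL=0 MEM=0 BR=1, R=1, W=1
[7] ALU needs rd=2 wr=1: RD_PORT; after: ALU=1 MUL=0 MEM=0 BR=1, R=1, W=1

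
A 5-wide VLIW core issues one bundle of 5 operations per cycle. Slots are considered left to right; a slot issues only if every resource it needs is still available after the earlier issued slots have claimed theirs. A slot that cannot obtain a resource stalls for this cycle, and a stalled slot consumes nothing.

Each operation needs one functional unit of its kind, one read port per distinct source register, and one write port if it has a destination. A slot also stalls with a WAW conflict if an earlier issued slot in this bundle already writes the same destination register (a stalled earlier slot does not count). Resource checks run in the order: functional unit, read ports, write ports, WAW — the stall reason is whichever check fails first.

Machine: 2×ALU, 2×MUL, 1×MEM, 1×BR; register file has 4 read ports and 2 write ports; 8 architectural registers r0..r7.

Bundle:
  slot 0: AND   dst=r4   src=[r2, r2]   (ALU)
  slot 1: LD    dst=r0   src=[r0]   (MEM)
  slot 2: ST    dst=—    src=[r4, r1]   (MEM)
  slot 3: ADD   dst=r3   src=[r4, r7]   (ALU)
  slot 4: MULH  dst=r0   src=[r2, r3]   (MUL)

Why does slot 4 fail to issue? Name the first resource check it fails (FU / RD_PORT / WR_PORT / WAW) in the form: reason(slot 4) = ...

reason(slot 4) = WR_PORT

slot 0 (ALU): ISSUE — free A1,Mu2,Ld1,B1 rp3 wp1
slot 1 (MEM): ISSUE — free A1,Mu2,Ld0,B1 rp2 wp0
slot 2 (MEM): stall FU — free A1,Mu2,Ld0,B1 rp2 wp0
slot 3 (ALU): stall WR_PORT — free A1,Mu2,Ld0,B1 rp2 wp0
slot 4 (MUL): stall WR_PORT — free A1,Mu2,Ld0,B1 rp2 wp0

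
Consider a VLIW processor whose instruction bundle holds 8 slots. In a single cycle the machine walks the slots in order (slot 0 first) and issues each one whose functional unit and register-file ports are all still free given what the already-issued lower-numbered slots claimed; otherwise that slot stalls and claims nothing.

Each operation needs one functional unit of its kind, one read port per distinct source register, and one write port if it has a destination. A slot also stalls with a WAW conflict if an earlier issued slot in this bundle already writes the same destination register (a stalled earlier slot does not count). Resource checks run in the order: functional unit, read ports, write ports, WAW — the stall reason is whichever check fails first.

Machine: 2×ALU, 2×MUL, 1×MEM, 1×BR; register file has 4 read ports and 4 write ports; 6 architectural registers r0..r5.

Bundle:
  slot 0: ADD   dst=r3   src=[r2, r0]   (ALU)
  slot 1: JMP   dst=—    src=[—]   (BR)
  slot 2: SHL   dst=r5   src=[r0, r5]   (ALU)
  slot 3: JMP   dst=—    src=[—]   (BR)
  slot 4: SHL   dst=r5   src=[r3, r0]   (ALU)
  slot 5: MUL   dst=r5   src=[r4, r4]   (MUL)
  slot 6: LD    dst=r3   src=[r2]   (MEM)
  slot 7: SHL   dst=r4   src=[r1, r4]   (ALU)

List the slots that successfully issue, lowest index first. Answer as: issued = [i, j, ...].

issued = [0, 1, 2]

[0] ALU needs rd=2 wr=1: ok; after: ALU=1 MUL=2 MEM=1 BR=1, R=2, W=3
[1] BR needs rd=0 wr=0: ok; after: ALU=1 MUL=2 MEM=1 BR=0, R=2, W=3
[2] ALU needs rd=2 wr=1: ok; after: ALU=0 MUL=2 MEM=1 BR=0, R=0, W=2
[3] BR needs rd=0 wr=0: FU; after: ALU=0 MUL=2 MEM=1 BR=0, R=0, W=2
[4] ALU needs rd=2 wr=1: FU; after: ALU=0 MUL=2 MEM=1 BR=0, R=0, W=2
[5] MUL needs rd=1 wr=1: RD_PORT; after: ALU=0 MUL=2 MEM=1 BR=0, R=0, W=2
[6] MEM needs rd=1 wr=1: RD_PORT; after: ALU=0 MUL=2 MEM=1 BR=0, R=0, W=2
[7] ALU needs rd=2 wr=1: FU; after: ALU=0 MUL=2 MEM=1 BR=0, R=0, W=2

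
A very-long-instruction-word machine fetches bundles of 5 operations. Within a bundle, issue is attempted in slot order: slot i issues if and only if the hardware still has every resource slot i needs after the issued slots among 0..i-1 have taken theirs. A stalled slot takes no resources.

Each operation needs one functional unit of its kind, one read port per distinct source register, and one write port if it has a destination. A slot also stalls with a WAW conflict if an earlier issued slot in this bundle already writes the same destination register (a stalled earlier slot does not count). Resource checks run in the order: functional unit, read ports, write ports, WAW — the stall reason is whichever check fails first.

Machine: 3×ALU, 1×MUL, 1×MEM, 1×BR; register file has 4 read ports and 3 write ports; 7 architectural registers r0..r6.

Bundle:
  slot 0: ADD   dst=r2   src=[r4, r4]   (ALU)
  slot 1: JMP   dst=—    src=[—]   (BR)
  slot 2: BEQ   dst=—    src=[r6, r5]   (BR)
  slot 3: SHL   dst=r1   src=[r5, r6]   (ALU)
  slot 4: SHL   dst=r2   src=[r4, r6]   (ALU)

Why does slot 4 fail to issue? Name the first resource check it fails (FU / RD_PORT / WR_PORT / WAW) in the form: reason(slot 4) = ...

(0) want 1×ALU +1rd +1wr — yes → AL2|MU1|ME1|BR1|rd3|wr2
(1) want 1×BR +0rd +0wr — yes → AL2|MU1|ME1|BR0|rd3|wr2
(2) want 1×BR +2rd +0wr — FU → AL2|MU1|ME1|BR0|rd3|wr2
(3) want 1×ALU +2rd +1wr — yes → AL1|MU1|ME1|BR0|rd1|wr1
(4) want 1×ALU +2rd +1wr — RD_PORT → AL1|MU1|ME1|BR0|rd1|wr1

reason(slot 4) = RD_PORT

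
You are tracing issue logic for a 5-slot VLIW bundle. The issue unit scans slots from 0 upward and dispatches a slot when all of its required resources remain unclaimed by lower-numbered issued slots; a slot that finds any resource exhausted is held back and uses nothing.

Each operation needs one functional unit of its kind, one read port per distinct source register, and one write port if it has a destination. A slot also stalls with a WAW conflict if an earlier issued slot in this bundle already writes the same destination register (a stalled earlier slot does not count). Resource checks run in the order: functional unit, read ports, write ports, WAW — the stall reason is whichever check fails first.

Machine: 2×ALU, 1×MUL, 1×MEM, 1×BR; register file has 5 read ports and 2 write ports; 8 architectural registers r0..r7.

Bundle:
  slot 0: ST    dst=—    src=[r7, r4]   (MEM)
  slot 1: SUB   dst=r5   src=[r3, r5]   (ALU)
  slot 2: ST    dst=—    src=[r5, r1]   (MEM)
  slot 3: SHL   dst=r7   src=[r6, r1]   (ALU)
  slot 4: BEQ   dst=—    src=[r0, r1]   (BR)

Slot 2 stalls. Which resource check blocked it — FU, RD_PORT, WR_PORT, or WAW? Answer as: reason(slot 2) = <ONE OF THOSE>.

reason(slot 2) = FU

slot 0 (MEM): ISSUE — free A2,Mu1,Ld0,B1 rp3 wp2
slot 1 (ALU): ISSUE — free A1,Mu1,Ld0,B1 rp1 wp1
slot 2 (MEM): stall FU — free A1,Mu1,Ld0,B1 rp1 wp1
slot 3 (ALU): stall RD_PORT — free A1,Mu1,Ld0,B1 rp1 wp1
slot 4 (BR): stall RD_PORT — free A1,Mu1,Ld0,B1 rp1 wp1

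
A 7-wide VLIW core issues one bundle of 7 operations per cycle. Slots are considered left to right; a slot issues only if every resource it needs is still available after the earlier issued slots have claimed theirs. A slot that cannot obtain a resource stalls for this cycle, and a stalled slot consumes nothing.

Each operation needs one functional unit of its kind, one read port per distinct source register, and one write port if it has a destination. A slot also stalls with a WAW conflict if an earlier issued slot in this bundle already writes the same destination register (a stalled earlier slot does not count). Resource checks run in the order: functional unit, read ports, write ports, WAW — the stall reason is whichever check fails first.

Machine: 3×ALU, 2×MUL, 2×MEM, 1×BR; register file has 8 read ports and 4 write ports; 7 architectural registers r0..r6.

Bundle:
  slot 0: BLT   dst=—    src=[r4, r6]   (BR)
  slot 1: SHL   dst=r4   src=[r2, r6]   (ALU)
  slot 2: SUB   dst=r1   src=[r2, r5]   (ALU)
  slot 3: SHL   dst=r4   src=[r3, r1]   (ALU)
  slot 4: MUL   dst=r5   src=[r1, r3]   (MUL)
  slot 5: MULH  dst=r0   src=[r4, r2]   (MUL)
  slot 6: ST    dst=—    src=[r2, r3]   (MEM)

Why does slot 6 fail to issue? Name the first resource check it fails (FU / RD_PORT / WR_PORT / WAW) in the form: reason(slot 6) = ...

reason(slot 6) = RD_PORT

[0] BR needs rd=2 wr=0: ok; after: ALU=3 MUL=2 MEM=2 BR=0, R=6, W=4
[1] ALU needs rd=2 wr=1: ok; after: ALU=2 MUL=2 MEM=2 BR=0, R=4, W=3
[2] ALU needs rd=2 wr=1: ok; after: ALU=1 MUL=2 MEM=2 BR=0, R=2, W=2
[3] ALU needs rd=2 wr=1: WAW; after: ALU=1 MUL=2 MEM=2 BR=0, R=2, W=2
[4] MUL needs rd=2 wr=1: ok; after: ALU=1 MUL=1 MEM=2 BR=0, R=0, W=1
[5] MUL needs rd=2 wr=1: RD_PORT; after: ALU=1 MUL=1 MEM=2 BR=0, R=0, W=1
[6] MEM needs rd=2 wr=0: RD_PORT; after: ALU=1 MUL=1 MEM=2 BR=0, R=0, W=1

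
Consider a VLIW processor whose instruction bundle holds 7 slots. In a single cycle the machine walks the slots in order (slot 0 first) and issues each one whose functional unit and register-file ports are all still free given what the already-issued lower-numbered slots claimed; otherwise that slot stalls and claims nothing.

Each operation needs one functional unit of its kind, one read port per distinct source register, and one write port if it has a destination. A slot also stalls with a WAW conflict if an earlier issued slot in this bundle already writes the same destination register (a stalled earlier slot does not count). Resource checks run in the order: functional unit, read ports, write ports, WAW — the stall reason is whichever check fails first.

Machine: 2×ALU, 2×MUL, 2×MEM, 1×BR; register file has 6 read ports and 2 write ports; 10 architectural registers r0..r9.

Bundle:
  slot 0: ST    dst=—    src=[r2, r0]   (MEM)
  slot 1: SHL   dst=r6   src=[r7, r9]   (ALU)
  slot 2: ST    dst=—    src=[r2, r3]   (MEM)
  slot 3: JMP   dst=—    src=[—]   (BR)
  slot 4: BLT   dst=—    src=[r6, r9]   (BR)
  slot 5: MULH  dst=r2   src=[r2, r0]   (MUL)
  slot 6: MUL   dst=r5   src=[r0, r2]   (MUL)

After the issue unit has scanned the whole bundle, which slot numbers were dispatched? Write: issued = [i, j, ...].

issued = [0, 1, 2, 3]

#0 MEM src=r2,r0 dispatched  <A:2 Mu:2 Ld:1 B:1 rd:4 wr:2>
#1 ALU src=r7,r9 dispatched  <A:1 Mu:2 Ld:1 B:1 rd:2 wr:1>
#2 MEM src=r2,r3 dispatched  <A:1 Mu:2 Ld:0 B:1 rd:0 wr:1>
#3 BR src=- dispatched  <A:1 Mu:2 Ld:0 B:0 rd:0 wr:1>
#4 BR src=r6,r9 held:FU  <A:1 Mu:2 Ld:0 B:0 rd:0 wr:1>
#5 MUL src=r2,r0 held:RD_PORT  <A:1 Mu:2 Ld:0 B:0 rd:0 wr:1>
#6 MUL src=r0,r2 held:RD_PORT  <A:1 Mu:2 Ld:0 B:0 rd:0 wr:1>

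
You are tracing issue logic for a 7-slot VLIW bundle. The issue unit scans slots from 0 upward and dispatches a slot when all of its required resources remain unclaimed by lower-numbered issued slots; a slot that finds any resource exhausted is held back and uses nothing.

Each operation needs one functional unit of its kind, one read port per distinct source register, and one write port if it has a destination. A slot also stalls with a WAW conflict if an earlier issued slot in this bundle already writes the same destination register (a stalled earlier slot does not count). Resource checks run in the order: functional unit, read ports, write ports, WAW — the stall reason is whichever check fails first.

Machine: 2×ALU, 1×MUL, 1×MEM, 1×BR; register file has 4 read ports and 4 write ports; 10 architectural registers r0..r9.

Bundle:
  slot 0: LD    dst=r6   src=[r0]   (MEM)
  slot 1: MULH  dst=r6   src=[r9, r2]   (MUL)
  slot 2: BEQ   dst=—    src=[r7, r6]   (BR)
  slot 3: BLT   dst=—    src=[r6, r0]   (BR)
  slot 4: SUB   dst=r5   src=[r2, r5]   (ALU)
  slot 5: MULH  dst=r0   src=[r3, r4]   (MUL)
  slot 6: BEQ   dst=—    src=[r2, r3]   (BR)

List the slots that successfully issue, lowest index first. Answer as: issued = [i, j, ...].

issued = [0, 2]

slot 0 (MEM): ISSUE — free A2,Mu1,Ld0,B1 rp3 wp3
slot 1 (MUL): stall WAW — free A2,Mu1,Ld0,B1 rp3 wp3
slot 2 (BR): ISSUE — free A2,Mu1,Ld0,B0 rp1 wp3
slot 3 (BR): stall FU — free A2,Mu1,Ld0,B0 rp1 wp3
slot 4 (ALU): stall RD_PORT — free A2,Mu1,Ld0,B0 rp1 wp3
slot 5 (MUL): stall RD_PORT — free A2,Mu1,Ld0,B0 rp1 wp3
slot 6 (BR): stall FU — free A2,Mu1,Ld0,B0 rp1 wp3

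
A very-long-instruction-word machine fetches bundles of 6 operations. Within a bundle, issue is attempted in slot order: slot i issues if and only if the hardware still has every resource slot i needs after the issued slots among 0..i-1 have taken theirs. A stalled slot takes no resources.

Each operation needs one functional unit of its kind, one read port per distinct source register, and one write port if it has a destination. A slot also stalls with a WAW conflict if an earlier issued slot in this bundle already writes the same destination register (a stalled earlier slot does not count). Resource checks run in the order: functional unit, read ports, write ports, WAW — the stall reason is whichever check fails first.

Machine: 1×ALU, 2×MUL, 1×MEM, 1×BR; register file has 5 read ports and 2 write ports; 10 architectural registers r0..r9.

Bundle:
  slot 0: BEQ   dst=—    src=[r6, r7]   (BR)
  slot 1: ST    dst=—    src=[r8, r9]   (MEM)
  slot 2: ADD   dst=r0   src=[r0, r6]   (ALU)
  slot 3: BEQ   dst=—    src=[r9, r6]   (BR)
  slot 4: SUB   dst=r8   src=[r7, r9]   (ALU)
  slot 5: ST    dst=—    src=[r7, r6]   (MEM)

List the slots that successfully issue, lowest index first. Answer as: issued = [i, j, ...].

(0) want 1×BR +2rd +0wr — yes → AL1|MU2|ME1|BR0|rd3|wr2
(1) want 1×MEM +2rd +0wr — yes → AL1|MU2|ME0|BR0|rd1|wr2
(2) want 1×ALU +2rd +1wr — RD_PORT → AL1|MU2|ME0|BR0|rd1|wr2
(3) want 1×BR +2rd +0wr — FU → AL1|MU2|ME0|BR0|rd1|wr2
(4) want 1×ALU +2rd +1wr — RD_PORT → AL1|MU2|ME0|BR0|rd1|wr2
(5) want 1×MEM +2rd +0wr — FU → AL1|MU2|ME0|BR0|rd1|wr2

issued = [0, 1]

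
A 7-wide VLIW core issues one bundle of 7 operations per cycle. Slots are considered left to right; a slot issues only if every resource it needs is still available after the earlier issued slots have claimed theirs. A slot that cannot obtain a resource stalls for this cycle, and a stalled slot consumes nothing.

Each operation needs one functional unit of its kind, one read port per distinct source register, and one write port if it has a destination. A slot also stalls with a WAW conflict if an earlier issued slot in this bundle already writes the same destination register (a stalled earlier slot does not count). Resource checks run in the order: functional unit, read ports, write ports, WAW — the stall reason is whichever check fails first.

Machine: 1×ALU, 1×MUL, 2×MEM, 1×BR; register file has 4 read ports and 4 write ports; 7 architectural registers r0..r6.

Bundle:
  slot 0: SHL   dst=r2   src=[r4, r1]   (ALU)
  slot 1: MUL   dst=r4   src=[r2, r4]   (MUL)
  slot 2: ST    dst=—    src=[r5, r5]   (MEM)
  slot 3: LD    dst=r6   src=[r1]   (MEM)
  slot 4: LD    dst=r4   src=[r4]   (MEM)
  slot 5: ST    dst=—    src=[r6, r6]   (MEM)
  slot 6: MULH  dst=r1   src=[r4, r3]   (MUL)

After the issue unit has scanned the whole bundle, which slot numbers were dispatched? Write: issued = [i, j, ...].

  0. ALU→r2 ⇒ go  {0A/1Mu/2Ld/1B | 2r 3w}
  1. MUL→r4 ⇒ go  {0A/0Mu/2Ld/1B | 0r 2w}
  2. MEM ⇒ no(RD_PORT)  {0A/0Mu/2Ld/1B | 0r 2w}
  3. MEM→r6 ⇒ no(RD_PORT)  {0A/0Mu/2Ld/1B | 0r 2w}
  4. MEM→r4 ⇒ no(RD_PORT)  {0A/0Mu/2Ld/1B | 0r 2w}
  5. MEM ⇒ no(RD_PORT)  {0A/0Mu/2Ld/1B | 0r 2w}
  6. MUL→r1 ⇒ no(FU)  {0A/0Mu/2Ld/1B | 0r 2w}

issued = [0, 1]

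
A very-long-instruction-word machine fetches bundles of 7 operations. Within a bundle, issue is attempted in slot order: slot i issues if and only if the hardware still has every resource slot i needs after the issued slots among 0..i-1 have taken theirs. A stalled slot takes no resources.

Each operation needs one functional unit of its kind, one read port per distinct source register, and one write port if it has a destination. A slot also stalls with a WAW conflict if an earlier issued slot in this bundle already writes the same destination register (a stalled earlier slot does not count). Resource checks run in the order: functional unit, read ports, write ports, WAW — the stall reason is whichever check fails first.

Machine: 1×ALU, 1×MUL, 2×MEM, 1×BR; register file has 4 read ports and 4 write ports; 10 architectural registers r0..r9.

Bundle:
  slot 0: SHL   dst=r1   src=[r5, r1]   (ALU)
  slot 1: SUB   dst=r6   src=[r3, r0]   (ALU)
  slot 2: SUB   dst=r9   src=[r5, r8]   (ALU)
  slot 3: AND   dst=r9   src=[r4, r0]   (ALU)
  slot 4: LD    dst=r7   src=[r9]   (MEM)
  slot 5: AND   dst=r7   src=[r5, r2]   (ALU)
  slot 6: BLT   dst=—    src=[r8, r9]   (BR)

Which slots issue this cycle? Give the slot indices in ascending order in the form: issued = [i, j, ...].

(0) want 1×ALU +2rd +1wr — yes → AL0|MU1|ME2|BR1|rd2|wr3
(1) want 1×ALU +2rd +1wr — FU → AL0|MU1|ME2|BR1|rd2|wr3
(2) want 1×ALU +2rd +1wr — FU → AL0|MU1|ME2|BR1|rd2|wr3
(3) want 1×ALU +2rd +1wr — FU → AL0|MU1|ME2|BR1|rd2|wr3
(4) want 1×MEM +1rd +1wr — yes → AL0|MU1|ME1|BR1|rd1|wr2
(5) want 1×ALU +2rd +1wr — FU → AL0|MU1|ME1|BR1|rd1|wr2
(6) want 1×BR +2rd +0wr — RD_PORT → AL0|MU1|ME1|BR1|rd1|wr2

issued = [0, 4]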